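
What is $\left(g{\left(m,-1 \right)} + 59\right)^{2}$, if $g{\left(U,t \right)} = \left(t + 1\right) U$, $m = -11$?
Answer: $3481$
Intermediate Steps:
$g{\left(U,t \right)} = U \left(1 + t\right)$ ($g{\left(U,t \right)} = \left(1 + t\right) U = U \left(1 + t\right)$)
$\left(g{\left(m,-1 \right)} + 59\right)^{2} = \left(- 11 \left(1 - 1\right) + 59\right)^{2} = \left(\left(-11\right) 0 + 59\right)^{2} = \left(0 + 59\right)^{2} = 59^{2} = 3481$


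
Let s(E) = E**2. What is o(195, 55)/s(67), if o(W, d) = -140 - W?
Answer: -5/67 ≈ -0.074627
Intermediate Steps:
o(195, 55)/s(67) = (-140 - 1*195)/(67**2) = (-140 - 195)/4489 = -335*1/4489 = -5/67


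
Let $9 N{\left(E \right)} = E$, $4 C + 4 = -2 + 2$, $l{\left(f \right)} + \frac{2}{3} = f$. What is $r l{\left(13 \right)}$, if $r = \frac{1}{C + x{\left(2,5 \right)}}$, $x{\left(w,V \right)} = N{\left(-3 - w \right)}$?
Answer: $- \frac{111}{14} \approx -7.9286$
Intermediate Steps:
$l{\left(f \right)} = - \frac{2}{3} + f$
$C = -1$ ($C = -1 + \frac{-2 + 2}{4} = -1 + \frac{1}{4} \cdot 0 = -1 + 0 = -1$)
$N{\left(E \right)} = \frac{E}{9}$
$x{\left(w,V \right)} = - \frac{1}{3} - \frac{w}{9}$ ($x{\left(w,V \right)} = \frac{-3 - w}{9} = - \frac{1}{3} - \frac{w}{9}$)
$r = - \frac{9}{14}$ ($r = \frac{1}{-1 - \frac{5}{9}} = \frac{1}{- \frac{14}{9}} = - \frac{9}{14} \approx -0.64286$)
$r l{\left(13 \right)} = - \frac{9 \left(- \frac{2}{3} + 13\right)}{14} = \left(- \frac{9}{14}\right) \frac{37}{3} = - \frac{111}{14}$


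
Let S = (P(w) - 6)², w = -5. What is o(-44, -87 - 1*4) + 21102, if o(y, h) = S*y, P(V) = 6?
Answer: 21102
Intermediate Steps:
S = 0 (S = (6 - 6)² = 0² = 0)
o(y, h) = 0 (o(y, h) = 0*y = 0)
o(-44, -87 - 1*4) + 21102 = 0 + 21102 = 21102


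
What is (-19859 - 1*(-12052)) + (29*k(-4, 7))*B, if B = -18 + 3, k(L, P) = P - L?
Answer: -12592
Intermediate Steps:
B = -15
(-19859 - 1*(-12052)) + (29*k(-4, 7))*B = (-19859 - 1*(-12052)) + (29*(7 - 1*(-4)))*(-15) = (-19859 + 12052) + (29*(7 + 4))*(-15) = -7807 + (29*11)*(-15) = -7807 + 319*(-15) = -7807 - 4785 = -12592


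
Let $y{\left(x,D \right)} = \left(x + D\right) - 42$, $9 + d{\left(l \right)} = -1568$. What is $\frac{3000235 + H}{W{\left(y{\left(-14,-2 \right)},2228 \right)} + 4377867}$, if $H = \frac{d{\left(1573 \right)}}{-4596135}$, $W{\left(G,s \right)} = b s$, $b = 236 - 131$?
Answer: $\frac{13789485093302}{21196487565945} \approx 0.65056$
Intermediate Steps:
$b = 105$ ($b = 236 - 131 = 105$)
$d{\left(l \right)} = -1577$ ($d{\left(l \right)} = -9 - 1568 = -1577$)
$y{\left(x,D \right)} = -42 + D + x$ ($y{\left(x,D \right)} = \left(D + x\right) - 42 = -42 + D + x$)
$W{\left(G,s \right)} = 105 s$
$H = \frac{1577}{4596135}$ ($H = - \frac{1577}{-4596135} = \left(-1577\right) \left(- \frac{1}{4596135}\right) = \frac{1577}{4596135} \approx 0.00034311$)
$\frac{3000235 + H}{W{\left(y{\left(-14,-2 \right)},2228 \right)} + 4377867} = \frac{3000235 + \frac{1577}{4596135}}{105 \cdot 2228 + 4377867} = \frac{13789485093302}{4596135 \left(233940 + 4377867\right)} = \frac{13789485093302}{4596135 \cdot 4611807} = \frac{13789485093302}{4596135} \cdot \frac{1}{4611807} = \frac{13789485093302}{21196487565945}$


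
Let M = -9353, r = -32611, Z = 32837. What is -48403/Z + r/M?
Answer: 618134148/307124461 ≈ 2.0126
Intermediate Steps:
-48403/Z + r/M = -48403/32837 - 32611/(-9353) = -48403*1/32837 - 32611*(-1/9353) = -48403/32837 + 32611/9353 = 618134148/307124461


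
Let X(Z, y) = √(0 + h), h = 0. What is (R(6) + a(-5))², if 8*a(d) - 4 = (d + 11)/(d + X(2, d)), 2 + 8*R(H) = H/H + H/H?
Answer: 49/400 ≈ 0.12250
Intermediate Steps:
R(H) = 0 (R(H) = -¼ + (H/H + H/H)/8 = -¼ + (1 + 1)/8 = -¼ + (⅛)*2 = -¼ + ¼ = 0)
X(Z, y) = 0 (X(Z, y) = √(0 + 0) = √0 = 0)
a(d) = ½ + (11 + d)/(8*d) (a(d) = ½ + ((d + 11)/(d + 0))/8 = ½ + ((11 + d)/d)/8 = ½ + (11 + d)/(8*d))
(R(6) + a(-5))² = (0 + (⅛)*(11 + 5*(-5))/(-5))² = (0 + (⅛)*(-⅕)*(11 - 25))² = (0 + (⅛)*(-⅕)*(-14))² = (0 + 7/20)² = (7/20)² = 49/400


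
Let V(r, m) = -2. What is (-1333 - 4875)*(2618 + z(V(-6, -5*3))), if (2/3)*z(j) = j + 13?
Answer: -16354976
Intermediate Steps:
z(j) = 39/2 + 3*j/2 (z(j) = 3*(j + 13)/2 = 3*(13 + j)/2 = 39/2 + 3*j/2)
(-1333 - 4875)*(2618 + z(V(-6, -5*3))) = (-1333 - 4875)*(2618 + (39/2 + (3/2)*(-2))) = -6208*(2618 + (39/2 - 3)) = -6208*(2618 + 33/2) = -6208*5269/2 = -16354976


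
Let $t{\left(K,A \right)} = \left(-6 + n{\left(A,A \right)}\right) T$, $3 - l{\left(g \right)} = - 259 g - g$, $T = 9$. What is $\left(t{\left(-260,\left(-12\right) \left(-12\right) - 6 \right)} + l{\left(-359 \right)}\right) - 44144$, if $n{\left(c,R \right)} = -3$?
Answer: $-137562$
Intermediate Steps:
$l{\left(g \right)} = 3 + 260 g$ ($l{\left(g \right)} = 3 - \left(- 259 g - g\right) = 3 - - 260 g = 3 + 260 g$)
$t{\left(K,A \right)} = -81$ ($t{\left(K,A \right)} = \left(-6 - 3\right) 9 = \left(-9\right) 9 = -81$)
$\left(t{\left(-260,\left(-12\right) \left(-12\right) - 6 \right)} + l{\left(-359 \right)}\right) - 44144 = \left(-81 + \left(3 + 260 \left(-359\right)\right)\right) - 44144 = \left(-81 + \left(3 - 93340\right)\right) - 44144 = \left(-81 - 93337\right) - 44144 = -93418 - 44144 = -137562$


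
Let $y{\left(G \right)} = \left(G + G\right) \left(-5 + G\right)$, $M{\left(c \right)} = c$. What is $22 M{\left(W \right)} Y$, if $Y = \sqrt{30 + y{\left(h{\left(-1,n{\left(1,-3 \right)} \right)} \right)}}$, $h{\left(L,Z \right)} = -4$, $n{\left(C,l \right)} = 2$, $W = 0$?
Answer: $0$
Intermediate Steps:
$y{\left(G \right)} = 2 G \left(-5 + G\right)$
$Y = \sqrt{102}$ ($Y = \sqrt{30 + 2 \left(-4\right) \left(-5 - 4\right)} = \sqrt{30 + 2 \left(-4\right) \left(-9\right)} = \sqrt{30 + 72} = \sqrt{102} \approx 10.1$)
$22 M{\left(W \right)} Y = 22 \cdot 0 \sqrt{102} = 0 \sqrt{102} = 0$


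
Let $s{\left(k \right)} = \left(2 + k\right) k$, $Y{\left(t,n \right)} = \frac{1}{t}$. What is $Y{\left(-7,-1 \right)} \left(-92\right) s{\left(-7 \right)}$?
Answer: $460$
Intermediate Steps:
$s{\left(k \right)} = k \left(2 + k\right)$
$Y{\left(-7,-1 \right)} \left(-92\right) s{\left(-7 \right)} = \frac{1}{-7} \left(-92\right) \left(- 7 \left(2 - 7\right)\right) = \left(- \frac{1}{7}\right) \left(-92\right) \left(\left(-7\right) \left(-5\right)\right) = \frac{92}{7} \cdot 35 = 460$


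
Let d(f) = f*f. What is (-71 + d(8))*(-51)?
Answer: 357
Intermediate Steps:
d(f) = f**2
(-71 + d(8))*(-51) = (-71 + 8**2)*(-51) = (-71 + 64)*(-51) = -7*(-51) = 357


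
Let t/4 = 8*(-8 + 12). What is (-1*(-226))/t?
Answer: 113/64 ≈ 1.7656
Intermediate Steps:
t = 128 (t = 4*(8*(-8 + 12)) = 4*(8*4) = 4*32 = 128)
(-1*(-226))/t = -1*(-226)/128 = 226*(1/128) = 113/64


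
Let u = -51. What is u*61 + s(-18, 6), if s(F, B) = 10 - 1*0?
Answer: -3101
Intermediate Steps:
s(F, B) = 10 (s(F, B) = 10 + 0 = 10)
u*61 + s(-18, 6) = -51*61 + 10 = -3111 + 10 = -3101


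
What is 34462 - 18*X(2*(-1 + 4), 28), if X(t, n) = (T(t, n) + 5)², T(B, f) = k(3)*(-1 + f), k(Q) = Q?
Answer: -98666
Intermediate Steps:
T(B, f) = -3 + 3*f (T(B, f) = 3*(-1 + f) = -3 + 3*f)
X(t, n) = (2 + 3*n)² (X(t, n) = ((-3 + 3*n) + 5)² = (2 + 3*n)²)
34462 - 18*X(2*(-1 + 4), 28) = 34462 - 18*(2 + 3*28)² = 34462 - 18*(2 + 84)² = 34462 - 18*86² = 34462 - 18*7396 = 34462 - 133128 = -98666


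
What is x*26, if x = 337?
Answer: 8762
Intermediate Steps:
x*26 = 337*26 = 8762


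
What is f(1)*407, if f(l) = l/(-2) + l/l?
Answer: 407/2 ≈ 203.50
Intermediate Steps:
f(l) = 1 - l/2 (f(l) = l*(-½) + 1 = -l/2 + 1 = 1 - l/2)
f(1)*407 = (1 - ½*1)*407 = (1 - ½)*407 = (½)*407 = 407/2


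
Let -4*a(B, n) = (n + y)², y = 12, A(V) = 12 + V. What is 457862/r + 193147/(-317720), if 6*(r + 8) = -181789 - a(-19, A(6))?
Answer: -226977325201/14425441160 ≈ -15.735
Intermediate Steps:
a(B, n) = -(12 + n)²/4 (a(B, n) = -(n + 12)²/4 = -(12 + n)²/4)
r = -90806/3 (r = -8 + (-181789 - (-1)*(12 + (12 + 6))²/4)/6 = -8 + (-181789 - (-1)*(12 + 18)²/4)/6 = -8 + (-181789 - (-1)*30²/4)/6 = -8 + (-181789 - (-1)*900/4)/6 = -8 + (-181789 - 1*(-225))/6 = -8 + (-181789 + 225)/6 = -8 + (⅙)*(-181564) = -8 - 90782/3 = -90806/3 ≈ -30269.)
457862/r + 193147/(-317720) = 457862/(-90806/3) + 193147/(-317720) = 457862*(-3/90806) + 193147*(-1/317720) = -686793/45403 - 193147/317720 = -226977325201/14425441160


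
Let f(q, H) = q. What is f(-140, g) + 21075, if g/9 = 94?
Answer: 20935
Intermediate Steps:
g = 846 (g = 9*94 = 846)
f(-140, g) + 21075 = -140 + 21075 = 20935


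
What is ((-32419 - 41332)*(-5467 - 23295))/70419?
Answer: 2121226262/70419 ≈ 30123.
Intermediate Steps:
((-32419 - 41332)*(-5467 - 23295))/70419 = -73751*(-28762)*(1/70419) = 2121226262*(1/70419) = 2121226262/70419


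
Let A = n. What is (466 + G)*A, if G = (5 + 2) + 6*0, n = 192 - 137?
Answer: 26015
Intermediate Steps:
n = 55
A = 55
G = 7 (G = 7 + 0 = 7)
(466 + G)*A = (466 + 7)*55 = 473*55 = 26015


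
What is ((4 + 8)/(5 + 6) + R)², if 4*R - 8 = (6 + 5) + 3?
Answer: 21025/484 ≈ 43.440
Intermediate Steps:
R = 11/2 (R = 2 + ((6 + 5) + 3)/4 = 2 + (11 + 3)/4 = 2 + (¼)*14 = 2 + 7/2 = 11/2 ≈ 5.5000)
((4 + 8)/(5 + 6) + R)² = ((4 + 8)/(5 + 6) + 11/2)² = (12/11 + 11/2)² = (145/22)² = 21025/484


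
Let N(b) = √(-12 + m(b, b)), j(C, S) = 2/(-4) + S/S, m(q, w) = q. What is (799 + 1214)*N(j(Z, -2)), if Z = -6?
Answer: 2013*I*√46/2 ≈ 6826.4*I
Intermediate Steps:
j(C, S) = ½ (j(C, S) = 2*(-¼) + 1 = -½ + 1 = ½)
N(b) = √(-12 + b)
(799 + 1214)*N(j(Z, -2)) = (799 + 1214)*√(-12 + ½) = 2013*√(-23/2) = 2013*(I*√46/2) = 2013*I*√46/2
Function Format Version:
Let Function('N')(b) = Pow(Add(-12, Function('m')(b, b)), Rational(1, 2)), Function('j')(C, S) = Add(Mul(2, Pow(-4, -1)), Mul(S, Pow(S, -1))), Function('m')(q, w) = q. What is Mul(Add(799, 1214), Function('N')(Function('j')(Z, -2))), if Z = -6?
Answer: Mul(Rational(2013, 2), I, Pow(46, Rational(1, 2))) ≈ Mul(6826.4, I)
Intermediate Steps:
Function('j')(C, S) = Rational(1, 2) (Function('j')(C, S) = Add(Mul(2, Rational(-1, 4)), 1) = Add(Rational(-1, 2), 1) = Rational(1, 2))
Function('N')(b) = Pow(Add(-12, b), Rational(1, 2))
Mul(Add(799, 1214), Function('N')(Function('j')(Z, -2))) = Mul(Add(799, 1214), Pow(Add(-12, Rational(1, 2)), Rational(1, 2))) = Mul(2013, Pow(Rational(-23, 2), Rational(1, 2))) = Mul(2013, Mul(Rational(1, 2), I, Pow(46, Rational(1, 2)))) = Mul(Rational(2013, 2), I, Pow(46, Rational(1, 2)))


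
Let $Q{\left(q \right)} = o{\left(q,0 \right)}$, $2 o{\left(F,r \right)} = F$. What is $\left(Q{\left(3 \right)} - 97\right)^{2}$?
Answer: $\frac{36481}{4} \approx 9120.3$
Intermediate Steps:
$o{\left(F,r \right)} = \frac{F}{2}$
$Q{\left(q \right)} = \frac{q}{2}$
$\left(Q{\left(3 \right)} - 97\right)^{2} = \left(\frac{1}{2} \cdot 3 - 97\right)^{2} = \left(\frac{3}{2} - 97\right)^{2} = \left(- \frac{191}{2}\right)^{2} = \frac{36481}{4}$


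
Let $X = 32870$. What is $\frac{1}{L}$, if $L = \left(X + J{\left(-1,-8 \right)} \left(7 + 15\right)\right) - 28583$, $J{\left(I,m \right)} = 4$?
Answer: $\frac{1}{4375} \approx 0.00022857$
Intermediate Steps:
$L = 4375$ ($L = \left(32870 + 4 \left(7 + 15\right)\right) - 28583 = \left(32870 + 4 \cdot 22\right) - 28583 = \left(32870 + 88\right) - 28583 = 32958 - 28583 = 4375$)
$\frac{1}{L} = \frac{1}{4375}$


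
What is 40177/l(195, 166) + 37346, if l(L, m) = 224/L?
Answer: 16200019/224 ≈ 72322.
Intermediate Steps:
40177/l(195, 166) + 37346 = 40177/((224/195)) + 37346 = 40177/((224*(1/195))) + 37346 = 40177/(224/195) + 37346 = 40177*(195/224) + 37346 = 7834515/224 + 37346 = 16200019/224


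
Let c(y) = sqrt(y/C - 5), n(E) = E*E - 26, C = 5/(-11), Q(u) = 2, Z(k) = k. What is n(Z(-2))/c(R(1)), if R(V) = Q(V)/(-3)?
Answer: 22*I*sqrt(795)/53 ≈ 11.704*I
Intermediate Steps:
C = -5/11 (C = 5*(-1/11) = -5/11 ≈ -0.45455)
R(V) = -2/3 (R(V) = 2/(-3) = 2*(-1/3) = -2/3)
n(E) = -26 + E**2 (n(E) = E**2 - 26 = -26 + E**2)
c(y) = sqrt(-5 - 11*y/5) (c(y) = sqrt(y/(-5/11) - 5) = sqrt(y*(-11/5) - 5) = sqrt(-11*y/5 - 5) = sqrt(-5 - 11*y/5))
n(Z(-2))/c(R(1)) = (-26 + (-2)**2)/((sqrt(-125 - 55*(-2/3))/5)) = (-26 + 4)/((sqrt(-125 + 110/3)/5)) = -22*(-I*sqrt(795)/53) = -(-22)*I*sqrt(795)/53 = 22*I*sqrt(795)/53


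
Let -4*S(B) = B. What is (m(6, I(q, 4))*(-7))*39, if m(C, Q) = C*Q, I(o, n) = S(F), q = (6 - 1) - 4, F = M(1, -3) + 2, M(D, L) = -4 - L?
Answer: 819/2 ≈ 409.50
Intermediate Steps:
F = 1 (F = (-4 - 1*(-3)) + 2 = (-4 + 3) + 2 = -1 + 2 = 1)
S(B) = -B/4
q = 1 (q = 5 - 4 = 1)
I(o, n) = -1/4 (I(o, n) = -1/4*1 = -1/4)
(m(6, I(q, 4))*(-7))*39 = ((6*(-1/4))*(-7))*39 = -3/2*(-7)*39 = (21/2)*39 = 819/2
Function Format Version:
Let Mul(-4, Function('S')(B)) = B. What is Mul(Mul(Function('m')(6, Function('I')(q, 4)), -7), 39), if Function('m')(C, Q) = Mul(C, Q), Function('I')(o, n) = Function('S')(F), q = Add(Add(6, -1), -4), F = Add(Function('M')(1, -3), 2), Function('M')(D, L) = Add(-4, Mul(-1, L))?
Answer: Rational(819, 2) ≈ 409.50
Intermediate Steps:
F = 1 (F = Add(Add(-4, Mul(-1, -3)), 2) = Add(Add(-4, 3), 2) = Add(-1, 2) = 1)
Function('S')(B) = Mul(Rational(-1, 4), B)
q = 1 (q = Add(5, -4) = 1)
Function('I')(o, n) = Rational(-1, 4) (Function('I')(o, n) = Mul(Rational(-1, 4), 1) = Rational(-1, 4))
Mul(Mul(Function('m')(6, Function('I')(q, 4)), -7), 39) = Mul(Mul(Mul(6, Rational(-1, 4)), -7), 39) = Mul(Mul(Rational(-3, 2), -7), 39) = Mul(Rational(21, 2), 39) = Rational(819, 2)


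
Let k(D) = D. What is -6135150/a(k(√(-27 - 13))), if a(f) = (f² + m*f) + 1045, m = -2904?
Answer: -19574050/1074091 - 113120480*I*√10/1074091 ≈ -18.224 - 333.04*I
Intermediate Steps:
a(f) = 1045 + f² - 2904*f (a(f) = (f² - 2904*f) + 1045 = 1045 + f² - 2904*f)
-6135150/a(k(√(-27 - 13))) = -6135150/(1045 + (√(-27 - 13))² - 2904*√(-27 - 13)) = -6135150/(1045 + (√(-40))² - 5808*I*√10) = -6135150/(1045 + (2*I*√10)² - 5808*I*√10) = -6135150/(1045 - 40 - 5808*I*√10) = -6135150/(1005 - 5808*I*√10)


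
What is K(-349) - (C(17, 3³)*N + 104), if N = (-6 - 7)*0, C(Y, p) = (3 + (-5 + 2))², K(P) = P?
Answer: -453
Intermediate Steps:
C(Y, p) = 0 (C(Y, p) = (3 - 3)² = 0² = 0)
N = 0 (N = -13*0 = 0)
K(-349) - (C(17, 3³)*N + 104) = -349 - (0*0 + 104) = -349 - (0 + 104) = -349 - 1*104 = -349 - 104 = -453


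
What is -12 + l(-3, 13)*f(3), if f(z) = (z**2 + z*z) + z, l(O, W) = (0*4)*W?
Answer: -12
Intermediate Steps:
l(O, W) = 0 (l(O, W) = 0*W = 0)
f(z) = z + 2*z**2 (f(z) = (z**2 + z**2) + z = 2*z**2 + z = z + 2*z**2)
-12 + l(-3, 13)*f(3) = -12 + 0*(3*(1 + 2*3)) = -12 + 0*(3*(1 + 6)) = -12 + 0*(3*7) = -12 + 0*21 = -12 + 0 = -12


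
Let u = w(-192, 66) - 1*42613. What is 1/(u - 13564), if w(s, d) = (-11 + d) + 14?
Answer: -1/56108 ≈ -1.7823e-5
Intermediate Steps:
w(s, d) = 3 + d
u = -42544 (u = (3 + 66) - 1*42613 = 69 - 42613 = -42544)
1/(u - 13564) = 1/(-42544 - 13564) = 1/(-56108) = -1/56108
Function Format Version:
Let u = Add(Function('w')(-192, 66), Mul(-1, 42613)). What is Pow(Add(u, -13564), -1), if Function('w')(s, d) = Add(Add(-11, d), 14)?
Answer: Rational(-1, 56108) ≈ -1.7823e-5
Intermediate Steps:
Function('w')(s, d) = Add(3, d)
u = -42544 (u = Add(Add(3, 66), Mul(-1, 42613)) = Add(69, -42613) = -42544)
Pow(Add(u, -13564), -1) = Pow(Add(-42544, -13564), -1) = Pow(-56108, -1) = Rational(-1, 56108)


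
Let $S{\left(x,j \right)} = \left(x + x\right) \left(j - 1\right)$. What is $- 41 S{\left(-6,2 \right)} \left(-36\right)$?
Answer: $-17712$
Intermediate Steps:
$S{\left(x,j \right)} = 2 x \left(-1 + j\right)$
$- 41 S{\left(-6,2 \right)} \left(-36\right) = - 41 \cdot 2 \left(-6\right) \left(-1 + 2\right) \left(-36\right) = - 41 \cdot 2 \left(-6\right) 1 \left(-36\right) = \left(-41\right) \left(-12\right) \left(-36\right) = 492 \left(-36\right) = -17712$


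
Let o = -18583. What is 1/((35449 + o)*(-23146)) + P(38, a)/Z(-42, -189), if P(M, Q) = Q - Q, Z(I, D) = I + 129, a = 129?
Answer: -1/390380436 ≈ -2.5616e-9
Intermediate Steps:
Z(I, D) = 129 + I
P(M, Q) = 0
1/((35449 + o)*(-23146)) + P(38, a)/Z(-42, -189) = 1/((35449 - 18583)*(-23146)) + 0/(129 - 42) = -1/23146/16866 + 0/87 = (1/16866)*(-1/23146) + 0*(1/87) = -1/390380436 + 0 = -1/390380436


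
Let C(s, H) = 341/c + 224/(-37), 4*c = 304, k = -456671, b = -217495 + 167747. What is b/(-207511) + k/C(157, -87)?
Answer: 266477306776808/914500977 ≈ 2.9139e+5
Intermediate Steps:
b = -49748
c = 76 (c = (1/4)*304 = 76)
C(s, H) = -4407/2812 (C(s, H) = 341/76 + 224/(-37) = 341*(1/76) + 224*(-1/37) = 341/76 - 224/37 = -4407/2812)
b/(-207511) + k/C(157, -87) = -49748/(-207511) - 456671/(-4407/2812) = -49748*(-1/207511) - 456671*(-2812/4407) = 49748/207511 + 1284158852/4407 = 266477306776808/914500977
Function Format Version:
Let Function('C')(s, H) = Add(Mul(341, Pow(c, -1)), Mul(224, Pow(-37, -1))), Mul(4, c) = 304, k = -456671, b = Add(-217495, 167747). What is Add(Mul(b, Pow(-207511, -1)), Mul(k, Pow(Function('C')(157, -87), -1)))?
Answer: Rational(266477306776808, 914500977) ≈ 2.9139e+5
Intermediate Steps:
b = -49748
c = 76 (c = Mul(Rational(1, 4), 304) = 76)
Function('C')(s, H) = Rational(-4407, 2812) (Function('C')(s, H) = Add(Mul(341, Pow(76, -1)), Mul(224, Pow(-37, -1))) = Add(Mul(341, Rational(1, 76)), Mul(224, Rational(-1, 37))) = Add(Rational(341, 76), Rational(-224, 37)) = Rational(-4407, 2812))
Add(Mul(b, Pow(-207511, -1)), Mul(k, Pow(Function('C')(157, -87), -1))) = Add(Mul(-49748, Pow(-207511, -1)), Mul(-456671, Pow(Rational(-4407, 2812), -1))) = Add(Mul(-49748, Rational(-1, 207511)), Mul(-456671, Rational(-2812, 4407))) = Add(Rational(49748, 207511), Rational(1284158852, 4407)) = Rational(266477306776808, 914500977)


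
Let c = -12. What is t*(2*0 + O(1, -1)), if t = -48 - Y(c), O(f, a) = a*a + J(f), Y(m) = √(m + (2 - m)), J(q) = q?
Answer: -96 - 2*√2 ≈ -98.828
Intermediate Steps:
Y(m) = √2
O(f, a) = f + a² (O(f, a) = a*a + f = a² + f = f + a²)
t = -48 - √2 ≈ -49.414
t*(2*0 + O(1, -1)) = (-48 - √2)*(2*0 + (1 + (-1)²)) = (-48 - √2)*(0 + (1 + 1)) = (-48 - √2)*(0 + 2) = (-48 - √2)*2 = -96 - 2*√2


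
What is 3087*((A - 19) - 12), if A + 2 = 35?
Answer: 6174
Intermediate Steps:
A = 33 (A = -2 + 35 = 33)
3087*((A - 19) - 12) = 3087*((33 - 19) - 12) = 3087*(14 - 12) = 3087*2 = 6174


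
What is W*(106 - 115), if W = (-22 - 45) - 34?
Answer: 909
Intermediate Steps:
W = -101 (W = -67 - 34 = -101)
W*(106 - 115) = -101*(106 - 115) = -101*(-9) = 909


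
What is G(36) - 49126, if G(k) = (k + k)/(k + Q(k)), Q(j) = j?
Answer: -49125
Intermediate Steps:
G(k) = 1 (G(k) = (k + k)/(k + k) = (2*k)/((2*k)) = (2*k)*(1/(2*k)) = 1)
G(36) - 49126 = 1 - 49126 = -49125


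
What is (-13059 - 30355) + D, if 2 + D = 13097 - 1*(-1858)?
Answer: -28461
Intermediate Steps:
D = 14953 (D = -2 + (13097 - 1*(-1858)) = -2 + (13097 + 1858) = -2 + 14955 = 14953)
(-13059 - 30355) + D = (-13059 - 30355) + 14953 = -43414 + 14953 = -28461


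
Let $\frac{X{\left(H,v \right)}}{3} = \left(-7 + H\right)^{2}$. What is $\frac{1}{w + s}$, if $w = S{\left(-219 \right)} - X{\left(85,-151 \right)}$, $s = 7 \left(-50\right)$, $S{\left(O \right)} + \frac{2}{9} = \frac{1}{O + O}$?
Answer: $- \frac{1314}{24443323} \approx -5.3757 \cdot 10^{-5}$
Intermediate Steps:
$X{\left(H,v \right)} = 3 \left(-7 + H\right)^{2}$
$S{\left(O \right)} = - \frac{2}{9} + \frac{1}{2 O}$ ($S{\left(O \right)} = - \frac{2}{9} + \frac{1}{O + O} = - \frac{2}{9} + \frac{1}{2 O}$)
$s = -350$
$w = - \frac{23983423}{1314}$ ($w = \frac{9 - -876}{18 \left(-219\right)} - 3 \left(-7 + 85\right)^{2} = \frac{1}{18} \left(- \frac{1}{219}\right) \left(9 + 876\right) - 3 \cdot 78^{2} = \frac{1}{18} \left(- \frac{1}{219}\right) 885 - 3 \cdot 6084 = - \frac{295}{1314} - 18252 = - \frac{23983423}{1314} \approx -18252.0$)
$\frac{1}{w + s} = \frac{1}{- \frac{23983423}{1314} - 350} = \frac{1}{- \frac{24443323}{1314}} = - \frac{1314}{24443323}$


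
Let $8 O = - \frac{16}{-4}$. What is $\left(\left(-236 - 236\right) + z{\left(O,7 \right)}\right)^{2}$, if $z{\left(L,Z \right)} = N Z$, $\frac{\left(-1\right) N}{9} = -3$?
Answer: $80089$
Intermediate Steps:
$N = 27$ ($N = \left(-9\right) \left(-3\right) = 27$)
$O = \frac{1}{2}$ ($O = \frac{\left(-16\right) \frac{1}{-4}}{8} = \frac{\left(-16\right) \left(- \frac{1}{4}\right)}{8} = \frac{1}{8} \cdot 4 = \frac{1}{2} \approx 0.5$)
$z{\left(L,Z \right)} = 27 Z$
$\left(\left(-236 - 236\right) + z{\left(O,7 \right)}\right)^{2} = \left(\left(-236 - 236\right) + 27 \cdot 7\right)^{2} = \left(-472 + 189\right)^{2} = \left(-283\right)^{2} = 80089$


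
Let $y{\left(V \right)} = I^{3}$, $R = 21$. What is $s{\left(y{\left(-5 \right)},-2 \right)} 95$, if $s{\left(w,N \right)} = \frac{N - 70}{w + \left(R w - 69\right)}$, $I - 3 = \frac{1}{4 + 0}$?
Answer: $- \frac{218880}{21959} \approx -9.9677$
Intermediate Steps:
$I = \frac{13}{4}$ ($I = 3 + \frac{1}{4 + 0} = 3 + \frac{1}{4} = \frac{13}{4} \approx 3.25$)
$y{\left(V \right)} = \frac{2197}{64}$ ($y{\left(V \right)} = \left(\frac{13}{4}\right)^{3} = \frac{2197}{64}$)
$s{\left(w,N \right)} = \frac{-70 + N}{-69 + 22 w}$ ($s{\left(w,N \right)} = \frac{N - 70}{w + \left(21 w - 69\right)} = \frac{-70 + N}{w + \left(-69 + 21 w\right)} = \frac{-70 + N}{-69 + 22 w}$)
$s{\left(y{\left(-5 \right)},-2 \right)} 95 = \frac{-70 - 2}{-69 + 22 \cdot \frac{2197}{64}} \cdot 95 = \frac{1}{-69 + \frac{24167}{32}} \left(-72\right) 95 = \frac{1}{\frac{21959}{32}} \left(-72\right) 95 = \frac{32}{21959} \left(-72\right) 95 = \left(- \frac{2304}{21959}\right) 95 = - \frac{218880}{21959}$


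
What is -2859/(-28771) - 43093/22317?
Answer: -1176024400/642082407 ≈ -1.8316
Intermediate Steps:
-2859/(-28771) - 43093/22317 = -2859*(-1/28771) - 43093*1/22317 = 2859/28771 - 43093/22317 = -1176024400/642082407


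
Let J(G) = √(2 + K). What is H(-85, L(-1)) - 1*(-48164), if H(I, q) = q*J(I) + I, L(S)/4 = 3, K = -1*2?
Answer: 48079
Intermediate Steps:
K = -2
L(S) = 12 (L(S) = 4*3 = 12)
J(G) = 0 (J(G) = √(2 - 2) = √0 = 0)
H(I, q) = I (H(I, q) = q*0 + I = 0 + I = I)
H(-85, L(-1)) - 1*(-48164) = -85 - 1*(-48164) = -85 + 48164 = 48079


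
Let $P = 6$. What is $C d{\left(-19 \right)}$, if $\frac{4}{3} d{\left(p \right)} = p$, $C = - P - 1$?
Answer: $\frac{399}{4} \approx 99.75$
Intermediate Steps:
$C = -7$ ($C = \left(-1\right) 6 - 1 = -6 - 1 = -7$)
$d{\left(p \right)} = \frac{3 p}{4}$
$C d{\left(-19 \right)} = - 7 \cdot \frac{3}{4} \left(-19\right) = \left(-7\right) \left(- \frac{57}{4}\right) = \frac{399}{4}$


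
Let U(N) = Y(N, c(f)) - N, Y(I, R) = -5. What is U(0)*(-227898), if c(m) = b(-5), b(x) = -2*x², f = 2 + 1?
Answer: 1139490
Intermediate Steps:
f = 3
c(m) = -50 (c(m) = -2*(-5)² = -2*25 = -50)
U(N) = -5 - N
U(0)*(-227898) = (-5 - 1*0)*(-227898) = (-5 + 0)*(-227898) = -5*(-227898) = 1139490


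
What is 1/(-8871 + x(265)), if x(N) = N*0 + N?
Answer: -1/8606 ≈ -0.00011620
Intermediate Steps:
x(N) = N (x(N) = 0 + N = N)
1/(-8871 + x(265)) = 1/(-8871 + 265) = 1/(-8606) = -1/8606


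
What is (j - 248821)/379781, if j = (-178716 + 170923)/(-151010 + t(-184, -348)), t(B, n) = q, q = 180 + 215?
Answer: -37476167122/57200715315 ≈ -0.65517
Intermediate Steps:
q = 395
t(B, n) = 395
j = 7793/150615 (j = (-178716 + 170923)/(-151010 + 395) = -7793/(-150615) = -7793*(-1/150615) = 7793/150615 ≈ 0.051741)
(j - 248821)/379781 = (7793/150615 - 248821)/379781 = -37476167122/150615*1/379781 = -37476167122/57200715315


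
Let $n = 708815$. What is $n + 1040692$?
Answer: $1749507$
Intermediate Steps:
$n + 1040692 = 708815 + 1040692 = 1749507$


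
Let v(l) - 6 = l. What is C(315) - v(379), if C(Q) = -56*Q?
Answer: -18025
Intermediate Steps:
v(l) = 6 + l
C(315) - v(379) = -56*315 - (6 + 379) = -17640 - 1*385 = -17640 - 385 = -18025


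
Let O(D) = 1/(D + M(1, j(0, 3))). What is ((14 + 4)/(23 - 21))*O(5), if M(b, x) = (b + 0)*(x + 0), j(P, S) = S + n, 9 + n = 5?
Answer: 9/4 ≈ 2.2500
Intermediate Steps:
n = -4 (n = -9 + 5 = -4)
j(P, S) = -4 + S (j(P, S) = S - 4 = -4 + S)
M(b, x) = b*x
O(D) = 1/(-1 + D) (O(D) = 1/(D + 1*(-4 + 3)) = 1/(D + 1*(-1)) = 1/(D - 1) = 1/(-1 + D))
((14 + 4)/(23 - 21))*O(5) = ((14 + 4)/(23 - 21))/(-1 + 5) = (18/2)/4 = (18*(1/2))*(1/4) = 9*(1/4) = 9/4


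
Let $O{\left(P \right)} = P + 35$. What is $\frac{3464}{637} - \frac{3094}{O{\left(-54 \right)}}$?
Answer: $\frac{2036694}{12103} \approx 168.28$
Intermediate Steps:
$O{\left(P \right)} = 35 + P$
$\frac{3464}{637} - \frac{3094}{O{\left(-54 \right)}} = \frac{3464}{637} - \frac{3094}{35 - 54} = 3464 \cdot \frac{1}{637} - \frac{3094}{-19} = \frac{3464}{637} - - \frac{3094}{19} = \frac{3464}{637} + \frac{3094}{19} = \frac{2036694}{12103}$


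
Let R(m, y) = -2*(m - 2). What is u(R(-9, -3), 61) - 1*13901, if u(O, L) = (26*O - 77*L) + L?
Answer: -17965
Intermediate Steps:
R(m, y) = 4 - 2*m (R(m, y) = -2*(-2 + m) = 4 - 2*m)
u(O, L) = -76*L + 26*O (u(O, L) = (-77*L + 26*O) + L = -76*L + 26*O)
u(R(-9, -3), 61) - 1*13901 = (-76*61 + 26*(4 - 2*(-9))) - 1*13901 = (-4636 + 26*(4 + 18)) - 13901 = (-4636 + 26*22) - 13901 = (-4636 + 572) - 13901 = -4064 - 13901 = -17965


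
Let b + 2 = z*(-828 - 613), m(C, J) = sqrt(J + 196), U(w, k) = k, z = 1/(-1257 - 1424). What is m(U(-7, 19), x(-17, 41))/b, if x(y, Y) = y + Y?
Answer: -5362*sqrt(55)/3921 ≈ -10.142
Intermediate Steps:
x(y, Y) = Y + y
z = -1/2681 (z = 1/(-2681) = -1/2681 ≈ -0.00037300)
m(C, J) = sqrt(196 + J)
b = -3921/2681 (b = -2 - (-828 - 613)/2681 = -2 - 1/2681*(-1441) = -2 + 1441/2681 = -3921/2681 ≈ -1.4625)
m(U(-7, 19), x(-17, 41))/b = sqrt(196 + (41 - 17))/(-3921/2681) = sqrt(196 + 24)*(-2681/3921) = sqrt(220)*(-2681/3921) = (2*sqrt(55))*(-2681/3921) = -5362*sqrt(55)/3921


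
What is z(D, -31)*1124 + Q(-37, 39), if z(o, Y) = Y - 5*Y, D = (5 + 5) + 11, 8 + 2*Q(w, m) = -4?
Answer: 139370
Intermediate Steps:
Q(w, m) = -6 (Q(w, m) = -4 + (½)*(-4) = -4 - 2 = -6)
D = 21 (D = 10 + 11 = 21)
z(o, Y) = -4*Y
z(D, -31)*1124 + Q(-37, 39) = -4*(-31)*1124 - 6 = 124*1124 - 6 = 139376 - 6 = 139370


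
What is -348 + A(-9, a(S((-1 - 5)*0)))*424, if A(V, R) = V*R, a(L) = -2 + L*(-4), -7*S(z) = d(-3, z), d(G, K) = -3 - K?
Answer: 96780/7 ≈ 13826.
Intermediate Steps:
S(z) = 3/7 + z/7 (S(z) = -(-3 - z)/7 = 3/7 + z/7)
a(L) = -2 - 4*L
A(V, R) = R*V
-348 + A(-9, a(S((-1 - 5)*0)))*424 = -348 + ((-2 - 4*(3/7 + ((-1 - 5)*0)/7))*(-9))*424 = -348 + ((-2 - 4*(3/7 + (-6*0)/7))*(-9))*424 = -348 + ((-2 - 4*(3/7 + (1/7)*0))*(-9))*424 = -348 + ((-2 - 4*(3/7 + 0))*(-9))*424 = -348 + ((-2 - 4*3/7)*(-9))*424 = -348 + ((-2 - 12/7)*(-9))*424 = -348 - 26/7*(-9)*424 = -348 + (234/7)*424 = -348 + 99216/7 = 96780/7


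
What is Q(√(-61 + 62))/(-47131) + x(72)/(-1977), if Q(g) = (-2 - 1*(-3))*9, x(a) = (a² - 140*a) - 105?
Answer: 78561446/31059329 ≈ 2.5294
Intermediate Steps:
x(a) = -105 + a² - 140*a
Q(g) = 9 (Q(g) = (-2 + 3)*9 = 1*9 = 9)
Q(√(-61 + 62))/(-47131) + x(72)/(-1977) = 9/(-47131) + (-105 + 72² - 140*72)/(-1977) = 9*(-1/47131) + (-105 + 5184 - 10080)*(-1/1977) = -9/47131 - 5001*(-1/1977) = -9/47131 + 1667/659 = 78561446/31059329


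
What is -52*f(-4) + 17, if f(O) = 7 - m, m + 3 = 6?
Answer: -191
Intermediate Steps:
m = 3 (m = -3 + 6 = 3)
f(O) = 4 (f(O) = 7 - 1*3 = 7 - 3 = 4)
-52*f(-4) + 17 = -52*4 + 17 = -208 + 17 = -191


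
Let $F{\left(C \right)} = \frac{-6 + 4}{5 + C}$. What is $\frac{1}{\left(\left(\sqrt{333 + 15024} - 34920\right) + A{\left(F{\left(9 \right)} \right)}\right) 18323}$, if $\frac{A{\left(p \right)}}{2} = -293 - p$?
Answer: $- \frac{1739780}{1131836979377561} - \frac{49 \sqrt{15357}}{1131836979377561} \approx -1.5425 \cdot 10^{-9}$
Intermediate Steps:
$F{\left(C \right)} = - \frac{2}{5 + C}$
$A{\left(p \right)} = -586 - 2 p$ ($A{\left(p \right)} = 2 \left(-293 - p\right) = -586 - 2 p$)
$\frac{1}{\left(\left(\sqrt{333 + 15024} - 34920\right) + A{\left(F{\left(9 \right)} \right)}\right) 18323} = \frac{1}{\left(\left(\sqrt{333 + 15024} - 34920\right) - \left(586 + 2 \left(- \frac{2}{5 + 9}\right)\right)\right) 18323} = \frac{1}{\left(\sqrt{15357} - 34920\right) - \left(586 + 2 \left(- \frac{2}{14}\right)\right)} \frac{1}{18323} = \frac{1}{\left(-34920 + \sqrt{15357}\right) - \left(586 + 2 \left(\left(-2\right) \frac{1}{14}\right)\right)} \frac{1}{18323} = \frac{1}{\left(-34920 + \sqrt{15357}\right) - \frac{4100}{7}} \cdot \frac{1}{18323} = \frac{1}{- \frac{248540}{7} + \sqrt{15357}} \cdot \frac{1}{18323} = \frac{1}{18323 \left(- \frac{248540}{7} + \sqrt{15357}\right)}$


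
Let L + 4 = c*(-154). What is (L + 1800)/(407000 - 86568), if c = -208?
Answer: 8457/80108 ≈ 0.10557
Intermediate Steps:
L = 32028 (L = -4 - 208*(-154) = -4 + 32032 = 32028)
(L + 1800)/(407000 - 86568) = (32028 + 1800)/(407000 - 86568) = 33828/320432 = 33828*(1/320432) = 8457/80108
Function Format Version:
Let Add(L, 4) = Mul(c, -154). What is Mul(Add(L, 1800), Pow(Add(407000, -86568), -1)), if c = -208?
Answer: Rational(8457, 80108) ≈ 0.10557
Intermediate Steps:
L = 32028 (L = Add(-4, Mul(-208, -154)) = Add(-4, 32032) = 32028)
Mul(Add(L, 1800), Pow(Add(407000, -86568), -1)) = Mul(Add(32028, 1800), Pow(Add(407000, -86568), -1)) = Mul(33828, Pow(320432, -1)) = Mul(33828, Rational(1, 320432)) = Rational(8457, 80108)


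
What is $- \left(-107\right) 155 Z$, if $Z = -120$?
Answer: $-1990200$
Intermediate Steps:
$- \left(-107\right) 155 Z = - \left(-107\right) 155 \left(-120\right) = - \left(-16585\right) \left(-120\right) = \left(-1\right) 1990200 = -1990200$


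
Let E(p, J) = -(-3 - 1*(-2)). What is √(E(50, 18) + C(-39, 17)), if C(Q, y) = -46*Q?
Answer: √1795 ≈ 42.367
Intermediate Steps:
E(p, J) = 1 (E(p, J) = -(-3 + 2) = -1*(-1) = 1)
√(E(50, 18) + C(-39, 17)) = √(1 - 46*(-39)) = √(1 + 1794) = √1795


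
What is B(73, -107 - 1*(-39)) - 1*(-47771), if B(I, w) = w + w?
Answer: 47635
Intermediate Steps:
B(I, w) = 2*w
B(73, -107 - 1*(-39)) - 1*(-47771) = 2*(-107 - 1*(-39)) - 1*(-47771) = 2*(-107 + 39) + 47771 = 2*(-68) + 47771 = -136 + 47771 = 47635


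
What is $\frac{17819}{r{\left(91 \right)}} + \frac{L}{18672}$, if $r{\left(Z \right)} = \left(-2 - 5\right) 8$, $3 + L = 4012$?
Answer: $- \frac{41561483}{130704} \approx -317.98$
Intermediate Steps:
$L = 4009$ ($L = -3 + 4012 = 4009$)
$r{\left(Z \right)} = -56$ ($r{\left(Z \right)} = \left(-7\right) 8 = -56$)
$\frac{17819}{r{\left(91 \right)}} + \frac{L}{18672} = \frac{17819}{-56} + \frac{4009}{18672} = 17819 \left(- \frac{1}{56}\right) + 4009 \cdot \frac{1}{18672} = - \frac{17819}{56} + \frac{4009}{18672} = - \frac{41561483}{130704}$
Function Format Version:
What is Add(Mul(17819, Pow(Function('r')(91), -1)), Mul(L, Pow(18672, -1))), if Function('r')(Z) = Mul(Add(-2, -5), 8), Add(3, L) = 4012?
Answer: Rational(-41561483, 130704) ≈ -317.98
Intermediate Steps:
L = 4009 (L = Add(-3, 4012) = 4009)
Function('r')(Z) = -56 (Function('r')(Z) = Mul(-7, 8) = -56)
Add(Mul(17819, Pow(Function('r')(91), -1)), Mul(L, Pow(18672, -1))) = Add(Mul(17819, Pow(-56, -1)), Mul(4009, Pow(18672, -1))) = Add(Mul(17819, Rational(-1, 56)), Mul(4009, Rational(1, 18672))) = Add(Rational(-17819, 56), Rational(4009, 18672)) = Rational(-41561483, 130704)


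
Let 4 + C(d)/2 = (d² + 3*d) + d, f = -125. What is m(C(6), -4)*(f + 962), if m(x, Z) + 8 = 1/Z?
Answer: -27621/4 ≈ -6905.3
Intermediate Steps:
C(d) = -8 + 2*d² + 8*d (C(d) = -8 + 2*((d² + 3*d) + d) = -8 + 2*(d² + 4*d) = -8 + (2*d² + 8*d) = -8 + 2*d² + 8*d)
m(x, Z) = -8 + 1/Z
m(C(6), -4)*(f + 962) = (-8 + 1/(-4))*(-125 + 962) = (-8 - ¼)*837 = -33/4*837 = -27621/4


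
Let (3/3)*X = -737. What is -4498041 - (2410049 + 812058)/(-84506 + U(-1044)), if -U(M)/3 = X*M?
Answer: -10762864302283/2392790 ≈ -4.4980e+6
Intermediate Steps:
X = -737
U(M) = 2211*M (U(M) = -(-2211)*M = 2211*M)
-4498041 - (2410049 + 812058)/(-84506 + U(-1044)) = -4498041 - (2410049 + 812058)/(-84506 + 2211*(-1044)) = -4498041 - 3222107/(-84506 - 2308284) = -4498041 - 3222107/(-2392790) = -4498041 - 3222107*(-1)/2392790 = -4498041 - 1*(-3222107/2392790) = -4498041 + 3222107/2392790 = -10762864302283/2392790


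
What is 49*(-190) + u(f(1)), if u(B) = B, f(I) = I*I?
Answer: -9309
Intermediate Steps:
f(I) = I**2
49*(-190) + u(f(1)) = 49*(-190) + 1**2 = -9310 + 1 = -9309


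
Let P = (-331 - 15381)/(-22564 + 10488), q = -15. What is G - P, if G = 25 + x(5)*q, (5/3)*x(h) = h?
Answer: -64308/3019 ≈ -21.301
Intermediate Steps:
x(h) = 3*h/5
P = 3928/3019 (P = -15712/(-12076) = -15712*(-1/12076) = 3928/3019 ≈ 1.3011)
G = -20 (G = 25 + ((3/5)*5)*(-15) = 25 + 3*(-15) = 25 - 45 = -20)
G - P = -20 - 1*3928/3019 = -20 - 3928/3019 = -64308/3019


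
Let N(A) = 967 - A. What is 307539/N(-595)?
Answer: 307539/1562 ≈ 196.89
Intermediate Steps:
307539/N(-595) = 307539/(967 - 1*(-595)) = 307539/(967 + 595) = 307539/1562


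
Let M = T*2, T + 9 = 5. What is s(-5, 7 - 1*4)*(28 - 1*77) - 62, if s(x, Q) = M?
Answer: 330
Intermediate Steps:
T = -4 (T = -9 + 5 = -4)
M = -8 (M = -4*2 = -8)
s(x, Q) = -8
s(-5, 7 - 1*4)*(28 - 1*77) - 62 = -8*(28 - 1*77) - 62 = -8*(28 - 77) - 62 = -8*(-49) - 62 = 392 - 62 = 330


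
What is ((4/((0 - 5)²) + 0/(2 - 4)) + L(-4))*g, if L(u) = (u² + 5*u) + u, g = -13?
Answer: 2548/25 ≈ 101.92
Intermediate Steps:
L(u) = u² + 6*u
((4/((0 - 5)²) + 0/(2 - 4)) + L(-4))*g = ((4/((0 - 5)²) + 0/(2 - 4)) - 4*(6 - 4))*(-13) = ((4/((-5)²) + 0/(-2)) - 4*2)*(-13) = ((4/25 + 0*(-½)) - 8)*(-13) = ((4*(1/25) + 0) - 8)*(-13) = ((4/25 + 0) - 8)*(-13) = (4/25 - 8)*(-13) = -196/25*(-13) = 2548/25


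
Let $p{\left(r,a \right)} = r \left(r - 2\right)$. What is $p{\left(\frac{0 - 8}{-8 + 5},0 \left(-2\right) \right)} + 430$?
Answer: $\frac{3886}{9} \approx 431.78$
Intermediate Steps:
$p{\left(r,a \right)} = r \left(-2 + r\right)$
$p{\left(\frac{0 - 8}{-8 + 5},0 \left(-2\right) \right)} + 430 = \frac{0 - 8}{-8 + 5} \left(-2 + \frac{0 - 8}{-8 + 5}\right) + 430 = - \frac{8}{-3} \left(-2 - \frac{8}{-3}\right) + 430 = \left(-8\right) \left(- \frac{1}{3}\right) \left(-2 - - \frac{8}{3}\right) + 430 = \frac{8 \left(-2 + \frac{8}{3}\right)}{3} + 430 = \frac{8}{3} \cdot \frac{2}{3} + 430 = \frac{16}{9} + 430 = \frac{3886}{9}$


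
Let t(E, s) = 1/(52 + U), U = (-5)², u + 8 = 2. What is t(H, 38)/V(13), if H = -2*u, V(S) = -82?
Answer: -1/6314 ≈ -0.00015838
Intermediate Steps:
u = -6 (u = -8 + 2 = -6)
U = 25
H = 12 (H = -2*(-6) = 12)
t(E, s) = 1/77 (t(E, s) = 1/(52 + 25) = 1/77)
t(H, 38)/V(13) = (1/77)/(-82) = (1/77)*(-1/82) = -1/6314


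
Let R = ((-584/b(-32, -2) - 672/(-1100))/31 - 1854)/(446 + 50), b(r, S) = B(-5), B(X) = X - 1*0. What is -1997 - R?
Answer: -4214170869/2114200 ≈ -1993.3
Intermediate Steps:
B(X) = X (B(X) = X + 0 = X)
b(r, S) = -5
R = -7886531/2114200 (R = ((-584/(-5) - 672/(-1100))/31 - 1854)/(446 + 50) = ((-584*(-1/5) - 672*(-1/1100))*(1/31) - 1854)/496 = ((584/5 + 168/275)*(1/31) - 1854)*(1/496) = ((32288/275)*(1/31) - 1854)*(1/496) = (32288/8525 - 1854)*(1/496) = -15773062/8525*1/496 = -7886531/2114200 ≈ -3.7303)
-1997 - R = -1997 - 1*(-7886531/2114200) = -1997 + 7886531/2114200 = -4214170869/2114200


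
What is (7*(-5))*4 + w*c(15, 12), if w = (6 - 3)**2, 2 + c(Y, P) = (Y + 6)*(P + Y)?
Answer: 4945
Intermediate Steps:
c(Y, P) = -2 + (6 + Y)*(P + Y) (c(Y, P) = -2 + (Y + 6)*(P + Y) = -2 + (6 + Y)*(P + Y))
w = 9 (w = 3**2 = 9)
(7*(-5))*4 + w*c(15, 12) = (7*(-5))*4 + 9*(-2 + 15**2 + 6*12 + 6*15 + 12*15) = -35*4 + 9*(-2 + 225 + 72 + 90 + 180) = -140 + 9*565 = -140 + 5085 = 4945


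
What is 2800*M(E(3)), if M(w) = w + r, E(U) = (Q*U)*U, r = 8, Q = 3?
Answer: 98000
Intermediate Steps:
E(U) = 3*U² (E(U) = (3*U)*U = 3*U²)
M(w) = 8 + w (M(w) = w + 8 = 8 + w)
2800*M(E(3)) = 2800*(8 + 3*3²) = 2800*(8 + 3*9) = 2800*(8 + 27) = 2800*35 = 98000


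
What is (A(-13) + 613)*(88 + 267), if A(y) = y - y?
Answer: 217615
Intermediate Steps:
A(y) = 0
(A(-13) + 613)*(88 + 267) = (0 + 613)*(88 + 267) = 613*355 = 217615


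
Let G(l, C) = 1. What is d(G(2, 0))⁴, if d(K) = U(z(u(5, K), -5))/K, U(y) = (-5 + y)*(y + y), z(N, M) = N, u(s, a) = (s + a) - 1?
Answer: 0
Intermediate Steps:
u(s, a) = -1 + a + s (u(s, a) = (a + s) - 1 = -1 + a + s)
U(y) = 2*y*(-5 + y) (U(y) = (-5 + y)*(2*y) = 2*y*(-5 + y))
d(K) = 2*(-1 + K)*(4 + K)/K (d(K) = (2*(-1 + K + 5)*(-5 + (-1 + K + 5)))/K = (2*(4 + K)*(-5 + (4 + K)))/K = (2*(4 + K)*(-1 + K))/K = (2*(-1 + K)*(4 + K))/K = 2*(-1 + K)*(4 + K)/K)
d(G(2, 0))⁴ = (6 - 8/1 + 2*1)⁴ = (6 - 8*1 + 2)⁴ = (6 - 8 + 2)⁴ = 0⁴ = 0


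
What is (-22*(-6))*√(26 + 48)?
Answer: 132*√74 ≈ 1135.5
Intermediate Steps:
(-22*(-6))*√(26 + 48) = 132*√74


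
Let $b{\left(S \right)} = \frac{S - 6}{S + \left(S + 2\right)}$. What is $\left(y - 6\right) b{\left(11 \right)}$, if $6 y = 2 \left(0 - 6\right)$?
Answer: $- \frac{5}{3} \approx -1.6667$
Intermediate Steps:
$b{\left(S \right)} = \frac{-6 + S}{2 + 2 S}$ ($b{\left(S \right)} = \frac{-6 + S}{S + \left(2 + S\right)} = \frac{-6 + S}{2 + 2 S}$)
$y = -2$ ($y = \frac{2 \left(0 - 6\right)}{6} = \frac{2 \left(-6\right)}{6} = \frac{1}{6} \left(-12\right) = -2$)
$\left(y - 6\right) b{\left(11 \right)} = \left(-2 - 6\right) \frac{-6 + 11}{2 \left(1 + 11\right)} = - 8 \cdot \frac{1}{2} \cdot \frac{1}{12} \cdot 5 = \left(-8\right) \frac{5}{24} = - \frac{5}{3}$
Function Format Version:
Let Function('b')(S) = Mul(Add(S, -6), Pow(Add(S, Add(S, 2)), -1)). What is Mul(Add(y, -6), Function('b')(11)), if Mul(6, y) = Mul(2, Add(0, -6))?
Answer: Rational(-5, 3) ≈ -1.6667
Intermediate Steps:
Function('b')(S) = Mul(Pow(Add(2, Mul(2, S)), -1), Add(-6, S)) (Function('b')(S) = Mul(Add(-6, S), Pow(Add(S, Add(2, S)), -1)) = Mul(Add(-6, S), Pow(Add(2, Mul(2, S)), -1)) = Mul(Pow(Add(2, Mul(2, S)), -1), Add(-6, S)))
y = -2 (y = Mul(Rational(1, 6), Mul(2, Add(0, -6))) = Mul(Rational(1, 6), Mul(2, -6)) = Mul(Rational(1, 6), -12) = -2)
Mul(Add(y, -6), Function('b')(11)) = Mul(Add(-2, -6), Mul(Rational(1, 2), Pow(Add(1, 11), -1), Add(-6, 11))) = Mul(-8, Mul(Rational(1, 2), Pow(12, -1), 5)) = Mul(-8, Mul(Rational(1, 2), Rational(1, 12), 5)) = Mul(-8, Rational(5, 24)) = Rational(-5, 3)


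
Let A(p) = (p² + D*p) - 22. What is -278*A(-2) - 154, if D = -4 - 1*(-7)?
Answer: 6518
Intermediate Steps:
D = 3 (D = -4 + 7 = 3)
A(p) = -22 + p² + 3*p (A(p) = (p² + 3*p) - 22 = -22 + p² + 3*p)
-278*A(-2) - 154 = -278*(-22 + (-2)² + 3*(-2)) - 154 = -278*(-22 + 4 - 6) - 154 = -278*(-24) - 154 = 6672 - 154 = 6518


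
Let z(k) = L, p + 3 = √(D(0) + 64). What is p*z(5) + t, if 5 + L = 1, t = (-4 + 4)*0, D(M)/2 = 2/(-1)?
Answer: 12 - 8*√15 ≈ -18.984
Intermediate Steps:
D(M) = -4 (D(M) = 2*(2/(-1)) = 2*(2*(-1)) = 2*(-2) = -4)
p = -3 + 2*√15 (p = -3 + √(-4 + 64) = -3 + √60 = -3 + 2*√15 ≈ 4.7460)
t = 0 (t = 0*0 = 0)
L = -4 (L = -5 + 1 = -4)
z(k) = -4
p*z(5) + t = (-3 + 2*√15)*(-4) + 0 = (12 - 8*√15) + 0 = 12 - 8*√15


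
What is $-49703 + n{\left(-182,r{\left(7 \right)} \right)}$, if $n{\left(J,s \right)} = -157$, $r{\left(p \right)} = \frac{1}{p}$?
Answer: $-49860$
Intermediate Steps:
$-49703 + n{\left(-182,r{\left(7 \right)} \right)} = -49703 - 157 = -49860$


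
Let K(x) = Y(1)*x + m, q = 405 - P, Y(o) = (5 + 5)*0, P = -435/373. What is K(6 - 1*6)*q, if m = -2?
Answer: -303000/373 ≈ -812.33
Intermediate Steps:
P = -435/373 (P = -435*1/373 = -435/373 ≈ -1.1662)
Y(o) = 0 (Y(o) = 10*0 = 0)
q = 151500/373 (q = 405 - 1*(-435/373) = 405 + 435/373 = 151500/373 ≈ 406.17)
K(x) = -2 (K(x) = 0*x - 2 = 0 - 2 = -2)
K(6 - 1*6)*q = -2*151500/373 = -303000/373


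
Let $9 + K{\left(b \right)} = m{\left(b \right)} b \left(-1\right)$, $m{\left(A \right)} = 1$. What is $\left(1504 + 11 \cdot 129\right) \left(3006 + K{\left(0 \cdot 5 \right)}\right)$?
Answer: $8760231$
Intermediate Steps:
$K{\left(b \right)} = -9 - b$ ($K{\left(b \right)} = -9 + 1 b \left(-1\right) = -9 + b \left(-1\right) = -9 - b$)
$\left(1504 + 11 \cdot 129\right) \left(3006 + K{\left(0 \cdot 5 \right)}\right) = \left(1504 + 11 \cdot 129\right) \left(3006 - \left(9 + 0 \cdot 5\right)\right) = \left(1504 + 1419\right) \left(3006 - 9\right) = 2923 \left(3006 + \left(-9 + 0\right)\right) = 2923 \left(3006 - 9\right) = 2923 \cdot 2997 = 8760231$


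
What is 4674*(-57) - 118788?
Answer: -385206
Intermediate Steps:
4674*(-57) - 118788 = -266418 - 118788 = -385206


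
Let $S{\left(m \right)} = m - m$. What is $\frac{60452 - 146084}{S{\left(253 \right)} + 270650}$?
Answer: $- \frac{42816}{135325} \approx -0.31639$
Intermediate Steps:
$S{\left(m \right)} = 0$
$\frac{60452 - 146084}{S{\left(253 \right)} + 270650} = \frac{60452 - 146084}{0 + 270650} = - \frac{85632}{270650} = \left(-85632\right) \frac{1}{270650} = - \frac{42816}{135325}$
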